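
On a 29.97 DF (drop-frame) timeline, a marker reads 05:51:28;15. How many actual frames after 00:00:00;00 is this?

632023

As if non-drop at 30 labels/s: (5 × 3600 + 51 × 60 + 28) × 30 + 15 = 632655.
Minute boundaries passed: 351; those not divisible by 10: 351 − 35 = 316; dropped labels = 2 × 316 = 632.
Actual frame index = 632655 − 632 = 632023.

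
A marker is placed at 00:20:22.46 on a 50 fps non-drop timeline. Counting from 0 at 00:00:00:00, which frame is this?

Total seconds to the label: (0 × 3600 + 20 × 60 + 22) = 1222.
Frame index = 1222 × 50 + 46 = 61146.

61146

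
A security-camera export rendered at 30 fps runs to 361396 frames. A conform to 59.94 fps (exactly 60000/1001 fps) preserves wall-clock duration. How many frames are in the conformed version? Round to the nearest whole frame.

722070 frames

Frames at target rate = 361396 × (60000/1001) / (30) = 103256000/143 ≈ 722069.930.
Nearest whole frame: 722070.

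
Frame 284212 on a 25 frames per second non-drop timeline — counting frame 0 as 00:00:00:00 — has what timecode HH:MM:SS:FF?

03:09:28:12

284212 ÷ 25 = 11368 full seconds, remainder 12 frames.
11368 s = 3 h 9 min 28 s.
Timecode: 03:09:28:12.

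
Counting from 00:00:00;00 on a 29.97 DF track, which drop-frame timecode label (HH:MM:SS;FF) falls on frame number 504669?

04:40:39;03

Ten DF minutes hold 17982 frames, so frame 504669 lies in block 28 (frames 503496–521477) with 1173 frames into that block.
The block's first minute is 1800 frames and the rest 1798 each; 1173 frames reaches minute 0, so 28 × 18 + 0 × 2 = 504 labels have been skipped so far.
Adding those back, label number 504669 + 504 = 505173 at 30 labels/s is 16839 s + 3 f = 4 h 40 min 39 s frame 3, i.e. 04:40:39;03.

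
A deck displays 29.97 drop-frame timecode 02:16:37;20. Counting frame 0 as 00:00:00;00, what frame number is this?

As if non-drop at 30 labels/s: (2 × 3600 + 16 × 60 + 37) × 30 + 20 = 245930.
Minute boundaries passed: 136; those not divisible by 10: 136 − 13 = 123; dropped labels = 2 × 123 = 246.
Actual frame index = 245930 − 246 = 245684.

245684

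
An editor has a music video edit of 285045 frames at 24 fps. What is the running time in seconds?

Running time = 285045 / (24) = 11876.875 s.

11876.875 seconds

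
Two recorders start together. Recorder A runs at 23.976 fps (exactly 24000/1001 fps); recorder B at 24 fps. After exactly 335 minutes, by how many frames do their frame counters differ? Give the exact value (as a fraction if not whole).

482400/1001 frames

335 min = 20100 s.
A emits 24000/1001 × 20100 = 482400000/1001 frames; B emits 24 × 20100 = 482400.
Difference = 482400/1001 frames (≈ 481.9181); B is ahead of A.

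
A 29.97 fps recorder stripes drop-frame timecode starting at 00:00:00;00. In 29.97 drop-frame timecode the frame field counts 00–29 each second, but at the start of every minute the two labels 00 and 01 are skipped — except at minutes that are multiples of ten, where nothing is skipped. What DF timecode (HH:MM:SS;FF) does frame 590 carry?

00:00:19;20

Ten DF minutes hold 17982 frames, so frame 590 lies in block 0 (frames 0–17981) with 590 frames into that block.
The block's first minute is 1800 frames and the rest 1798 each; 590 frames reaches minute 0, so 0 × 18 + 0 × 2 = 0 labels have been skipped so far.
Adding those back, label number 590 + 0 = 590 at 30 labels/s is 19 s + 20 f = 0 h 0 min 19 s frame 20, i.e. 00:00:19;20.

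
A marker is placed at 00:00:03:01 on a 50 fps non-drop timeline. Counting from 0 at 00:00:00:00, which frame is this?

Total seconds to the label: (0 × 3600 + 0 × 60 + 3) = 3.
Frame index = 3 × 50 + 1 = 151.

frame 151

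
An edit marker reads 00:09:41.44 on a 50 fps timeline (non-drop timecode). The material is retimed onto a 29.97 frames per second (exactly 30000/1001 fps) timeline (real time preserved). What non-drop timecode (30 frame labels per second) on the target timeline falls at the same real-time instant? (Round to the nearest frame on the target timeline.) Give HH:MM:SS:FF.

00:09:41:09

Source frame index: (0×3600 + 9×60 + 41) × 50 + 44 = 29094.
Real time: 29094 / (50) = 14547/25 s.
Target frame: (14547/25) × (30000/1001) = 1342800/77 ≈ 17438.961 → 17439.
At 30 labels/s: frame 17439 → 00:09:41:09.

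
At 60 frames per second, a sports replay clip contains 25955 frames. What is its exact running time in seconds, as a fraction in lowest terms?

Running time = 25955 ÷ (60) = 25955 × 1/60 = 5191/12 s.

5191/12 seconds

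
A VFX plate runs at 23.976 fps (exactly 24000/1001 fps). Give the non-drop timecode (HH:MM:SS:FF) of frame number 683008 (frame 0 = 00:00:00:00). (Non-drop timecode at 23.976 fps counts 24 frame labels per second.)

683008 ÷ 24 = 28458 full seconds, remainder 16 frames.
28458 s = 7 h 54 min 18 s.
Timecode: 07:54:18:16.

07:54:18:16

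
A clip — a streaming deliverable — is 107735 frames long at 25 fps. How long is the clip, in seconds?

Running time = 107735 / (25) = 4309.4 s.

4309.4 seconds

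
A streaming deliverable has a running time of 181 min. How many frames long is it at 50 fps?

543000 frames

181 min = 10860 s.
Frames = 10860 × 50 = 543000.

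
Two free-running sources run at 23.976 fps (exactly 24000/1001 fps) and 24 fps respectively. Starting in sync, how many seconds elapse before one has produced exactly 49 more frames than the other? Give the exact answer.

49049/24 seconds

The gap grows by |24 − 24000/1001| = 24/1001 frames per second.
Time for a 49-frame gap: 49 ÷ (24/1001) = 49049/24 s.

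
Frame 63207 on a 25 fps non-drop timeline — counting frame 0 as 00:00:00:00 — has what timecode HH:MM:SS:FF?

63207 ÷ 25 = 2528 full seconds, remainder 7 frames.
2528 s = 0 h 42 min 8 s.
Timecode: 00:42:08:07.

00:42:08:07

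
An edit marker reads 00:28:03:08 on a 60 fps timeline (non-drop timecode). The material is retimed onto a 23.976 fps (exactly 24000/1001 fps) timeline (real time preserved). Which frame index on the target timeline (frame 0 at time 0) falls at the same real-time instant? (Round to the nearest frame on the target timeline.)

Source frame index: (0×3600 + 28×60 + 3) × 60 + 8 = 100988.
Real time: 100988 / (60) = 25247/15 s.
Target frame: (25247/15) × (24000/1001) = 40395200/1001 ≈ 40354.845 → 40355.

frame 40355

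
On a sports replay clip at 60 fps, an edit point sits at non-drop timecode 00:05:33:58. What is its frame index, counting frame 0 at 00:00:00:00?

Total seconds to the label: (0 × 3600 + 5 × 60 + 33) = 333.
Frame index = 333 × 60 + 58 = 20038.

frame 20038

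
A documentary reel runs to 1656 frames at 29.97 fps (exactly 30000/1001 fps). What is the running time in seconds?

Running time = 1656 / (30000/1001) = 55.2552 s.

55.2552 seconds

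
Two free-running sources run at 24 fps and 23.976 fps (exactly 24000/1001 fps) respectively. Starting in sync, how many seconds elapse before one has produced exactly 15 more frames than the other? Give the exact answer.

625.625 seconds

The gap grows by |24000/1001 − 24| = 24/1001 frames per second.
Time for a 15-frame gap: 15 ÷ (24/1001) = 625.625 s.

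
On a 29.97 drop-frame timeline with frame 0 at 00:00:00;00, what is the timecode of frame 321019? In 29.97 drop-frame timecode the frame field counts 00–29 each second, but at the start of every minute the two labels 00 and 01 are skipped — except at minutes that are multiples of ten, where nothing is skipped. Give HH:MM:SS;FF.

Each 10-minute DF block holds 10 × 60 × 30 − 9 × 2 = 17982 frames. 321019 ÷ 17982 → 17 full blocks, remainder 15325.
Within the partial block the first minute is 1800 frames and each further minute 1798, so 8 further minute boundaries passed. Total skipped labels = 18 × 17 + 2 × 8 = 322.
Non-drop label index = 321019 + 322 = 321341; at 30 labels/s that is 02:58:31:11, i.e. DF 02:58:31;11.

02:58:31;11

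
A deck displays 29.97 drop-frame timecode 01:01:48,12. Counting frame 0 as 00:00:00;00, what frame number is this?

As if non-drop at 30 labels/s: (1 × 3600 + 1 × 60 + 48) × 30 + 12 = 111252.
Minute boundaries passed: 61; those not divisible by 10: 61 − 6 = 55; dropped labels = 2 × 55 = 110.
Actual frame index = 111252 − 110 = 111142.

111142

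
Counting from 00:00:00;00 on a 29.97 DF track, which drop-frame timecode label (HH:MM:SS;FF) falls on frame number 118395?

Ten DF minutes hold 17982 frames, so frame 118395 lies in block 6 (frames 107892–125873) with 10503 frames into that block.
The block's first minute is 1800 frames and the rest 1798 each; 10503 frames reaches minute 5, so 6 × 18 + 5 × 2 = 118 labels have been skipped so far.
Adding those back, label number 118395 + 118 = 118513 at 30 labels/s is 3950 s + 13 f = 1 h 5 min 50 s frame 13, i.e. 01:05:50;13.

01:05:50;13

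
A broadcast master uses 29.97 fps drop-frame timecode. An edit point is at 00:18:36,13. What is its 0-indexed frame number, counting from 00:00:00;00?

33459

As if non-drop at 30 labels/s: (0 × 3600 + 18 × 60 + 36) × 30 + 13 = 33493.
Minute boundaries passed: 18; those not divisible by 10: 18 − 1 = 17; dropped labels = 2 × 17 = 34.
Actual frame index = 33493 − 34 = 33459.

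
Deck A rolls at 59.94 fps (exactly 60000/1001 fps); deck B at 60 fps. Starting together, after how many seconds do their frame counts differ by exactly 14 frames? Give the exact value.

7007/30 seconds

The gap grows by |60 − 60000/1001| = 60/1001 frames per second.
Time for a 14-frame gap: 14 ÷ (60/1001) = 7007/30 s.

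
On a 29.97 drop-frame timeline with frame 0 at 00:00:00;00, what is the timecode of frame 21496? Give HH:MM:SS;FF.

00:11:57;06

Each 10-minute DF block holds 10 × 60 × 30 − 9 × 2 = 17982 frames. 21496 ÷ 17982 → 1 full block, remainder 3514.
Within the partial block the first minute is 1800 frames and each further minute 1798, so 1 further minute boundary passed. Total skipped labels = 18 × 1 + 2 × 1 = 20.
Non-drop label index = 21496 + 20 = 21516; at 30 labels/s that is 00:11:57:06, i.e. DF 00:11:57;06.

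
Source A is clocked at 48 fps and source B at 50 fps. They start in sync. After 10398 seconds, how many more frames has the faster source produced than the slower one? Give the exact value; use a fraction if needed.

A emits 48 × 10398 = 499104 frames; B emits 50 × 10398 = 519900.
Difference = 20796 frames; B is ahead of A.

20796 frames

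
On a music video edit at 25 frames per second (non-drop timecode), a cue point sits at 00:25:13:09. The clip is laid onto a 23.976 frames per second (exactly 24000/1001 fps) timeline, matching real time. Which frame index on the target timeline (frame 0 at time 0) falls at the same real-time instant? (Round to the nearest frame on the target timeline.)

Source frame index: (0×3600 + 25×60 + 13) × 25 + 9 = 37834.
Real time: 37834 / (25) = 37834/25 s.
Target frame: (37834/25) × (24000/1001) = 36320640/1001 ≈ 36284.356 → 36284.

frame 36284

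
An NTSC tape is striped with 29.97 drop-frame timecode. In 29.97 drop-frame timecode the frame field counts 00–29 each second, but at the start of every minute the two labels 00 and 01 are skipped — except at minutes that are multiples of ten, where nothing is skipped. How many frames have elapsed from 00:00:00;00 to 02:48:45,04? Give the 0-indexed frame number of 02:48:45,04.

303450

Complete 10-minute blocks: 16, each 17982 frames → 287712.
Remaining 8 whole minutes in the current block: 1800 + 7 × 1798 = 14386 frames.
Within the current minute: 45 × 30 + 4 − 2 = 1352 (labels ;00/;01 skipped at this minute). Total = 287712 + 14386 + 1352 = 303450.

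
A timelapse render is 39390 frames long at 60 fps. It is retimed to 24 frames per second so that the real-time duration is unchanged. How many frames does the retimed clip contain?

Target frames = source frames × (target rate / source rate) = 39390 × (24)/(60) = 39390 × 2/5 = 15756.

15756 frames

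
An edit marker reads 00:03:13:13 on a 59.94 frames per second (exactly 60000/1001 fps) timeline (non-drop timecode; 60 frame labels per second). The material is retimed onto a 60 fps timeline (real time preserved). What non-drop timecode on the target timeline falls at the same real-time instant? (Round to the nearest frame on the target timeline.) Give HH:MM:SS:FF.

Source frame index: (0×3600 + 3×60 + 13) × 60 + 13 = 11593.
Real time: 11593 / (60000/1001) = 11604593/60000 s.
Target frame: (11604593/60000) × (60) = 11604593/1000 ≈ 11604.593 → 11605.
At 60 labels/s: frame 11605 → 00:03:13:25.

00:03:13:25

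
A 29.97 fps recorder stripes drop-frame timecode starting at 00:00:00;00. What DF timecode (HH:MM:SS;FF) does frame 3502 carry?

00:01:56;24

Each 10-minute DF block holds 10 × 60 × 30 − 9 × 2 = 17982 frames. 3502 ÷ 17982 → 0 full blocks, remainder 3502.
Within the partial block the first minute is 1800 frames and each further minute 1798, so 1 further minute boundary passed. Total skipped labels = 18 × 0 + 2 × 1 = 2.
Non-drop label index = 3502 + 2 = 3504; at 30 labels/s that is 00:01:56:24, i.e. DF 00:01:56;24.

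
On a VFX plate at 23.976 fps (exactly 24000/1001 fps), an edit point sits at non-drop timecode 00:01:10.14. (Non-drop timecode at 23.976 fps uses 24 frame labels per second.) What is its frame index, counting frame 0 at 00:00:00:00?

frame 1694

Total seconds to the label: (0 × 3600 + 1 × 60 + 10) = 70.
Frame index = 70 × 24 + 14 = 1694.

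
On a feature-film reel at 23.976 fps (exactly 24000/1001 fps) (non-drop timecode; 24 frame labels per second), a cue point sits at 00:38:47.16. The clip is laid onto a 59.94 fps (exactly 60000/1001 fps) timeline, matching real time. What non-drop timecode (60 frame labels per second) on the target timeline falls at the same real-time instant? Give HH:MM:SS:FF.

Source frame index: (0×3600 + 38×60 + 47) × 24 + 16 = 55864.
Real time: 55864 / (24000/1001) = 6989983/3000 s.
Target frame: (6989983/3000) × (60000/1001) = 139660.
At 60 labels/s: frame 139660 → 00:38:47:40.

00:38:47:40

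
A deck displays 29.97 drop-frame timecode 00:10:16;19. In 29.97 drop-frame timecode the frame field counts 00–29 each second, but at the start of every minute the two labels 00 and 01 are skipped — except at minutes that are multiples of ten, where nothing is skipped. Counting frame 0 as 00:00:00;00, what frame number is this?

18481

As if non-drop at 30 labels/s: (0 × 3600 + 10 × 60 + 16) × 30 + 19 = 18499.
Minute boundaries passed: 10; those not divisible by 10: 10 − 1 = 9; dropped labels = 2 × 9 = 18.
Actual frame index = 18499 − 18 = 18481.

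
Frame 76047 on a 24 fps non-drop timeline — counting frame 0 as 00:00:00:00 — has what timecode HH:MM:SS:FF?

00:52:48:15

76047 ÷ 24 = 3168 full seconds, remainder 15 frames.
3168 s = 0 h 52 min 48 s.
Timecode: 00:52:48:15.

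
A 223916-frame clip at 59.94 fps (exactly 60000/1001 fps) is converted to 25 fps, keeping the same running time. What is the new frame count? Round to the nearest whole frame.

Frames at target rate = 223916 × (25) / (60000/1001) = 56034979/600 ≈ 93391.632.
Nearest whole frame: 93392.

93392 frames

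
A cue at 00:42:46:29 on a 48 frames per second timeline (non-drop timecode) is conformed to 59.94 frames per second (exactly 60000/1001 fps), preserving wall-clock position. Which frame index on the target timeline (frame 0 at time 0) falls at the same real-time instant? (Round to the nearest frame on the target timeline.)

Source frame index: (0×3600 + 42×60 + 46) × 48 + 29 = 123197.
Real time: 123197 / (48) = 123197/48 s.
Target frame: (123197/48) × (60000/1001) = 153996250/1001 ≈ 153842.408 → 153842.

frame 153842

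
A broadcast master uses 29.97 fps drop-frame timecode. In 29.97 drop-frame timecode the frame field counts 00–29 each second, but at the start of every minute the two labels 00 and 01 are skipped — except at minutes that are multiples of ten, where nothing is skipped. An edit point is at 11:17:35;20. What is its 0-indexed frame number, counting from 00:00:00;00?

As if non-drop at 30 labels/s: (11 × 3600 + 17 × 60 + 35) × 30 + 20 = 1219670.
Minute boundaries passed: 677; those not divisible by 10: 677 − 67 = 610; dropped labels = 2 × 610 = 1220.
Actual frame index = 1219670 − 1220 = 1218450.

1218450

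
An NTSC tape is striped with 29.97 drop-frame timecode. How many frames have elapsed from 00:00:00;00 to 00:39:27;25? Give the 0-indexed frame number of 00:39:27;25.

As if non-drop at 30 labels/s: (0 × 3600 + 39 × 60 + 27) × 30 + 25 = 71035.
Minute boundaries passed: 39; those not divisible by 10: 39 − 3 = 36; dropped labels = 2 × 36 = 72.
Actual frame index = 71035 − 72 = 70963.

70963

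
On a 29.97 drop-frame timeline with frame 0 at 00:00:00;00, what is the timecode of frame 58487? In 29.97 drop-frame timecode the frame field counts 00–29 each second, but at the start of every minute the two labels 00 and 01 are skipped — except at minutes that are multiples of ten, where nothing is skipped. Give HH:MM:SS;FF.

Ten DF minutes hold 17982 frames, so frame 58487 lies in block 3 (frames 53946–71927) with 4541 frames into that block.
The block's first minute is 1800 frames and the rest 1798 each; 4541 frames reaches minute 2, so 3 × 18 + 2 × 2 = 58 labels have been skipped so far.
Adding those back, label number 58487 + 58 = 58545 at 30 labels/s is 1951 s + 15 f = 0 h 32 min 31 s frame 15, i.e. 00:32:31;15.

00:32:31;15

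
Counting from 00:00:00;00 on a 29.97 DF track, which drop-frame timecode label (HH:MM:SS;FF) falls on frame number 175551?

01:37:37;17

Ten DF minutes hold 17982 frames, so frame 175551 lies in block 9 (frames 161838–179819) with 13713 frames into that block.
The block's first minute is 1800 frames and the rest 1798 each; 13713 frames reaches minute 7, so 9 × 18 + 7 × 2 = 176 labels have been skipped so far.
Adding those back, label number 175551 + 176 = 175727 at 30 labels/s is 5857 s + 17 f = 1 h 37 min 37 s frame 17, i.e. 01:37:37;17.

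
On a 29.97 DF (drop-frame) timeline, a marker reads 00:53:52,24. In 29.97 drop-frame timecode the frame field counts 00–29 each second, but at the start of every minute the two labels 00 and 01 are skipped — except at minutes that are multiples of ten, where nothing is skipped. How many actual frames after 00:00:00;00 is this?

96888

Complete 10-minute blocks: 5, each 17982 frames → 89910.
Remaining 3 whole minutes in the current block: 1800 + 2 × 1798 = 5396 frames.
Within the current minute: 52 × 30 + 24 − 2 = 1582 (labels ;00/;01 skipped at this minute). Total = 89910 + 5396 + 1582 = 96888.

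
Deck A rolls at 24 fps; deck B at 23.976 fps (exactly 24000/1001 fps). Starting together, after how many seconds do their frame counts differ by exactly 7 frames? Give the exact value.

7007/24 seconds

The gap grows by |24000/1001 − 24| = 24/1001 frames per second.
Time for a 7-frame gap: 7 ÷ (24/1001) = 7007/24 s.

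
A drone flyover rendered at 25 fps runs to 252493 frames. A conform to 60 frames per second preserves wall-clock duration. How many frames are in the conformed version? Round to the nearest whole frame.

Frames at target rate = 252493 × (60) / (25) = 3029916/5 ≈ 605983.200.
Nearest whole frame: 605983.

605983 frames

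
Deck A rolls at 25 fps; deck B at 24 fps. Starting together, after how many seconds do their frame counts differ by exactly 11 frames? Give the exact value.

11 seconds

The gap grows by |24 − 25| = 1 frame per second.
Time for a 11-frame gap: 11 ÷ (1) = 11 s.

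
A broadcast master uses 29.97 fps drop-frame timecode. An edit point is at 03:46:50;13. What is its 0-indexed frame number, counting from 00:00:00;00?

Complete 10-minute blocks: 22, each 17982 frames → 395604.
Remaining 6 whole minutes in the current block: 1800 + 5 × 1798 = 10790 frames.
Within the current minute: 50 × 30 + 13 − 2 = 1511 (labels ;00/;01 skipped at this minute). Total = 395604 + 10790 + 1511 = 407905.

407905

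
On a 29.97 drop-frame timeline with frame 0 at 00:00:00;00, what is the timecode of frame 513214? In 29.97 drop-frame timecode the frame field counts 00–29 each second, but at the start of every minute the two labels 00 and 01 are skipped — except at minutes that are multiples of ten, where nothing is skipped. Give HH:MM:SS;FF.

Ten DF minutes hold 17982 frames, so frame 513214 lies in block 28 (frames 503496–521477) with 9718 frames into that block.
The block's first minute is 1800 frames and the rest 1798 each; 9718 frames reaches minute 5, so 28 × 18 + 5 × 2 = 514 labels have been skipped so far.
Adding those back, label number 513214 + 514 = 513728 at 30 labels/s is 17124 s + 8 f = 4 h 45 min 24 s frame 8, i.e. 04:45:24;08.

04:45:24;08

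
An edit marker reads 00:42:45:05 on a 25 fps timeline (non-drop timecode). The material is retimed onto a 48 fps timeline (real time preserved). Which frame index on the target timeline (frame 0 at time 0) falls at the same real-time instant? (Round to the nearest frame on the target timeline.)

frame 123130

Source frame index: (0×3600 + 42×60 + 45) × 25 + 5 = 64130.
Real time: 64130 / (25) = 12826/5 s.
Target frame: (12826/5) × (48) = 615648/5 ≈ 123129.600 → 123130.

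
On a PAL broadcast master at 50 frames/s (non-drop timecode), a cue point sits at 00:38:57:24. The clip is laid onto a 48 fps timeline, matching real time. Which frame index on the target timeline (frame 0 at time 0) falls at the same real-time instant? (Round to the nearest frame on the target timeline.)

frame 112199

Source frame index: (0×3600 + 38×60 + 57) × 50 + 24 = 116874.
Real time: 116874 / (50) = 58437/25 s.
Target frame: (58437/25) × (48) = 2804976/25 ≈ 112199.040 → 112199.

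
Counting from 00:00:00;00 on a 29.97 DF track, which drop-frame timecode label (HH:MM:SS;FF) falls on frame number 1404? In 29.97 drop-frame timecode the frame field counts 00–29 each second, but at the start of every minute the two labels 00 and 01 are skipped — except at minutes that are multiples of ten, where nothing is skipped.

Ten DF minutes hold 17982 frames, so frame 1404 lies in block 0 (frames 0–17981) with 1404 frames into that block.
The block's first minute is 1800 frames and the rest 1798 each; 1404 frames reaches minute 0, so 0 × 18 + 0 × 2 = 0 labels have been skipped so far.
Adding those back, label number 1404 + 0 = 1404 at 30 labels/s is 46 s + 24 f = 0 h 0 min 46 s frame 24, i.e. 00:00:46;24.

00:00:46;24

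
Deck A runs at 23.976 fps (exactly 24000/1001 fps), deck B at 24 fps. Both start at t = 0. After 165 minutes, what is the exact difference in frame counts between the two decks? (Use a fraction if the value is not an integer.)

165 min = 9900 s.
A emits 24000/1001 × 9900 = 21600000/91 frames; B emits 24 × 9900 = 237600.
Difference = 21600/91 frames (≈ 237.3626); B is ahead of A.

21600/91 frames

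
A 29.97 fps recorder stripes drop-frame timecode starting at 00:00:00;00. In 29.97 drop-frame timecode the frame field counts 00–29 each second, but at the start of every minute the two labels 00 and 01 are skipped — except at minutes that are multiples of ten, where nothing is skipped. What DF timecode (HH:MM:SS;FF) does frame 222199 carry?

Each 10-minute DF block holds 10 × 60 × 30 − 9 × 2 = 17982 frames. 222199 ÷ 17982 → 12 full blocks, remainder 6415.
Within the partial block the first minute is 1800 frames and each further minute 1798, so 3 further minute boundaries passed. Total skipped labels = 18 × 12 + 2 × 3 = 222.
Non-drop label index = 222199 + 222 = 222421; at 30 labels/s that is 02:03:34:01, i.e. DF 02:03:34;01.

02:03:34;01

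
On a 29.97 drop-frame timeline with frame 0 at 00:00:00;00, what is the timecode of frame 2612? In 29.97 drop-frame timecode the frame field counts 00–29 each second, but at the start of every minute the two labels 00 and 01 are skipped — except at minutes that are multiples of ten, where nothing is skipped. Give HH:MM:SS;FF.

00:01:27;04

Ten DF minutes hold 17982 frames, so frame 2612 lies in block 0 (frames 0–17981) with 2612 frames into that block.
The block's first minute is 1800 frames and the rest 1798 each; 2612 frames reaches minute 1, so 0 × 18 + 1 × 2 = 2 labels have been skipped so far.
Adding those back, label number 2612 + 2 = 2614 at 30 labels/s is 87 s + 4 f = 0 h 1 min 27 s frame 4, i.e. 00:01:27;04.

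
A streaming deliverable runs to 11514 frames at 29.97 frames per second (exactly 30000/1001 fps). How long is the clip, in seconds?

Running time = 11514 / (30000/1001) = 384.1838 s.

384.1838 seconds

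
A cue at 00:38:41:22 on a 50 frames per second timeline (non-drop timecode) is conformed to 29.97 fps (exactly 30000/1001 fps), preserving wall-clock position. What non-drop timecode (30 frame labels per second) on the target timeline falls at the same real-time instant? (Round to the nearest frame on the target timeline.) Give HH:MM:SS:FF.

00:38:39:04

Source frame index: (0×3600 + 38×60 + 41) × 50 + 22 = 116072.
Real time: 116072 / (50) = 58036/25 s.
Target frame: (58036/25) × (30000/1001) = 6331200/91 ≈ 69573.626 → 69574.
At 30 labels/s: frame 69574 → 00:38:39:04.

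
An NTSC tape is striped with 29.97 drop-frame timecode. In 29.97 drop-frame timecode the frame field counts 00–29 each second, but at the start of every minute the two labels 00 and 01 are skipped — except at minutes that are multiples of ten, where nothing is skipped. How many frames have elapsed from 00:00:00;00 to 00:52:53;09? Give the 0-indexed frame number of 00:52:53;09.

Complete 10-minute blocks: 5, each 17982 frames → 89910.
Remaining 2 whole minutes in the current block: 1800 + 1 × 1798 = 3598 frames.
Within the current minute: 53 × 30 + 9 − 2 = 1597 (labels ;00/;01 skipped at this minute). Total = 89910 + 3598 + 1597 = 95105.

95105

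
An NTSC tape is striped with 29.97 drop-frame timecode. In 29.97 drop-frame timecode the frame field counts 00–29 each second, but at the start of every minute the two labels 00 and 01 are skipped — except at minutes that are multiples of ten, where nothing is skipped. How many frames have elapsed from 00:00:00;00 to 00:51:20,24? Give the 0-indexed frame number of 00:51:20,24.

92332

As if non-drop at 30 labels/s: (0 × 3600 + 51 × 60 + 20) × 30 + 24 = 92424.
Minute boundaries passed: 51; those not divisible by 10: 51 − 5 = 46; dropped labels = 2 × 46 = 92.
Actual frame index = 92424 − 92 = 92332.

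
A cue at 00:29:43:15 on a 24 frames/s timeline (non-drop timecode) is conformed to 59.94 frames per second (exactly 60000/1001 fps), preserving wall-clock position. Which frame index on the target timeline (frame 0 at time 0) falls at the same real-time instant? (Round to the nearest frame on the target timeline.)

Source frame index: (0×3600 + 29×60 + 43) × 24 + 15 = 42807.
Real time: 42807 / (24) = 14269/8 s.
Target frame: (14269/8) × (60000/1001) = 107017500/1001 ≈ 106910.589 → 106911.

frame 106911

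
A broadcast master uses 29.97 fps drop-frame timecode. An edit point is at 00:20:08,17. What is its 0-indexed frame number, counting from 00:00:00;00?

36221

Complete 10-minute blocks: 2, each 17982 frames → 35964.
Remaining 0 whole minutes in the current block: 0 frames.
Within the current minute: 8 × 30 + 17 = 257. Total = 35964 + 0 + 257 = 36221.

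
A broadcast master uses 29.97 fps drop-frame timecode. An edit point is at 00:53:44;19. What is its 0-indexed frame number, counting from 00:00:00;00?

96643

Complete 10-minute blocks: 5, each 17982 frames → 89910.
Remaining 3 whole minutes in the current block: 1800 + 2 × 1798 = 5396 frames.
Within the current minute: 44 × 30 + 19 − 2 = 1337 (labels ;00/;01 skipped at this minute). Total = 89910 + 5396 + 1337 = 96643.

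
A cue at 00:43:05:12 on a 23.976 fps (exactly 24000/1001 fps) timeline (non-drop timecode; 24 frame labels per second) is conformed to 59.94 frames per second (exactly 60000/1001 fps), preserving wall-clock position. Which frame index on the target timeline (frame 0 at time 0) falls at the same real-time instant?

Source frame index: (0×3600 + 43×60 + 5) × 24 + 12 = 62052.
Real time: 62052 / (24000/1001) = 5176171/2000 s.
Target frame: (5176171/2000) × (60000/1001) = 155130.

frame 155130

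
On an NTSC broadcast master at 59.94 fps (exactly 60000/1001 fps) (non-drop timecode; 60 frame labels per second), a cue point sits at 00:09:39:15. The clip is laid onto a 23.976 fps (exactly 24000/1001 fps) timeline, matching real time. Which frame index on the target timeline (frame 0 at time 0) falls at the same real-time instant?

Source frame index: (0×3600 + 9×60 + 39) × 60 + 15 = 34755.
Real time: 34755 / (60000/1001) = 2319317/4000 s.
Target frame: (2319317/4000) × (24000/1001) = 13902.

frame 13902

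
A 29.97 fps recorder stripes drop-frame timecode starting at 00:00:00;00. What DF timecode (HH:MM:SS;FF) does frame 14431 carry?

00:08:01;17

Ten DF minutes hold 17982 frames, so frame 14431 lies in block 0 (frames 0–17981) with 14431 frames into that block.
The block's first minute is 1800 frames and the rest 1798 each; 14431 frames reaches minute 8, so 0 × 18 + 8 × 2 = 16 labels have been skipped so far.
Adding those back, label number 14431 + 16 = 14447 at 30 labels/s is 481 s + 17 f = 0 h 8 min 1 s frame 17, i.e. 00:08:01;17.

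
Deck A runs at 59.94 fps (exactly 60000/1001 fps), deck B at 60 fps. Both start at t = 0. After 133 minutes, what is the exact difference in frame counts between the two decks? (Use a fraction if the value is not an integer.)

68400/143 frames

133 min = 7980 s.
A emits 60000/1001 × 7980 = 68400000/143 frames; B emits 60 × 7980 = 478800.
Difference = 68400/143 frames (≈ 478.3217); B is ahead of A.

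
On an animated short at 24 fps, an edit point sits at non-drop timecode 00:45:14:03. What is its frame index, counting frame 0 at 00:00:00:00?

Total seconds to the label: (0 × 3600 + 45 × 60 + 14) = 2714.
Frame index = 2714 × 24 + 3 = 65139.

frame 65139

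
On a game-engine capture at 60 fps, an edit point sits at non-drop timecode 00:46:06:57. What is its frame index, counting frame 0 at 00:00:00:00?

Total seconds to the label: (0 × 3600 + 46 × 60 + 6) = 2766.
Frame index = 2766 × 60 + 57 = 166017.

frame 166017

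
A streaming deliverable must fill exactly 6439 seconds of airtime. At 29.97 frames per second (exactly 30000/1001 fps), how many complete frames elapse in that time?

192977 frames

Frames = 6439 × 30000/1001 = 193170000/1001 ≈ 192977.0230.
Complete frames: 192977.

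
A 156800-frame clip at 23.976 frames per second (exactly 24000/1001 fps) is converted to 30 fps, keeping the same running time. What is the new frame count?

196196 frames

Target frames = source frames × (target rate / source rate) = 156800 × (30)/(24000/1001) = 156800 × 1001/800 = 196196.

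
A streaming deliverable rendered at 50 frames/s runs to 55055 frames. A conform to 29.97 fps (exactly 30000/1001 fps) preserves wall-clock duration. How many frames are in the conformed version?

33000 frames

Target frames = source frames × (target rate / source rate) = 55055 × (30000/1001)/(50) = 55055 × 600/1001 = 33000.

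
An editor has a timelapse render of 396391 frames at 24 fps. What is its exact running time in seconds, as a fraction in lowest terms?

396391/24 seconds

Running time = 396391 ÷ (24) = 396391 × 1/24 = 396391/24 s.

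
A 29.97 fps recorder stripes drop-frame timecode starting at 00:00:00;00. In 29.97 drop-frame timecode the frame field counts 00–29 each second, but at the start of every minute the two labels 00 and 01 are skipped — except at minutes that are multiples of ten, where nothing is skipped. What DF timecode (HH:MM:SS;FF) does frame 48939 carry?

00:27:12;29

Each 10-minute DF block holds 10 × 60 × 30 − 9 × 2 = 17982 frames. 48939 ÷ 17982 → 2 full blocks, remainder 12975.
Within the partial block the first minute is 1800 frames and each further minute 1798, so 7 further minute boundaries passed. Total skipped labels = 18 × 2 + 2 × 7 = 50.
Non-drop label index = 48939 + 50 = 48989; at 30 labels/s that is 00:27:12:29, i.e. DF 00:27:12;29.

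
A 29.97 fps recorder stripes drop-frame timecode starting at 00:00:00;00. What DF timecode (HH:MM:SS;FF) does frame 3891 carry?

00:02:09;25

Each 10-minute DF block holds 10 × 60 × 30 − 9 × 2 = 17982 frames. 3891 ÷ 17982 → 0 full blocks, remainder 3891.
Within the partial block the first minute is 1800 frames and each further minute 1798, so 2 further minute boundaries passed. Total skipped labels = 18 × 0 + 2 × 2 = 4.
Non-drop label index = 3891 + 4 = 3895; at 30 labels/s that is 00:02:09:25, i.e. DF 00:02:09;25.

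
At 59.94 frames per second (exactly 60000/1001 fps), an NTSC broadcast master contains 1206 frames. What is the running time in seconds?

20.1201 seconds

Running time = 1206 / (60000/1001) = 20.1201 s.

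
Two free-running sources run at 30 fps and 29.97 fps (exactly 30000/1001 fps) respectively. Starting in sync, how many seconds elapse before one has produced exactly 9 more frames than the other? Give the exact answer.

The gap grows by |30000/1001 − 30| = 30/1001 frames per second.
Time for a 9-frame gap: 9 ÷ (30/1001) = 300.3 s.

300.3 seconds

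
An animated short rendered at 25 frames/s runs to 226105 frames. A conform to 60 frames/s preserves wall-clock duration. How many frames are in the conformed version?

Target frames = source frames × (target rate / source rate) = 226105 × (60)/(25) = 226105 × 12/5 = 542652.

542652 frames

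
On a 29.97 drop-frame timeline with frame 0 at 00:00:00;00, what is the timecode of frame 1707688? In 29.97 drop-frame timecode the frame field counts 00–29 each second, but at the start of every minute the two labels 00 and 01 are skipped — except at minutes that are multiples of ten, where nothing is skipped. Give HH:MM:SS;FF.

15:49:39;28

Ten DF minutes hold 17982 frames, so frame 1707688 lies in block 94 (frames 1690308–1708289) with 17380 frames into that block.
The block's first minute is 1800 frames and the rest 1798 each; 17380 frames reaches minute 9, so 94 × 18 + 9 × 2 = 1710 labels have been skipped so far.
Adding those back, label number 1707688 + 1710 = 1709398 at 30 labels/s is 56979 s + 28 f = 15 h 49 min 39 s frame 28, i.e. 15:49:39;28.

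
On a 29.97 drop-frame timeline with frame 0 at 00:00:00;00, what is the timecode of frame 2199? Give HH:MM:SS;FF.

00:01:13;11

Ten DF minutes hold 17982 frames, so frame 2199 lies in block 0 (frames 0–17981) with 2199 frames into that block.
The block's first minute is 1800 frames and the rest 1798 each; 2199 frames reaches minute 1, so 0 × 18 + 1 × 2 = 2 labels have been skipped so far.
Adding those back, label number 2199 + 2 = 2201 at 30 labels/s is 73 s + 11 f = 0 h 1 min 13 s frame 11, i.e. 00:01:13;11.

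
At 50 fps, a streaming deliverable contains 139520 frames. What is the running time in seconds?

Running time = 139520 / (50) = 2790.4 s.

2790.4 seconds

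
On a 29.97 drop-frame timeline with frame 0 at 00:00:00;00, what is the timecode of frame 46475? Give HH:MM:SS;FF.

Each 10-minute DF block holds 10 × 60 × 30 − 9 × 2 = 17982 frames. 46475 ÷ 17982 → 2 full blocks, remainder 10511.
Within the partial block the first minute is 1800 frames and each further minute 1798, so 5 further minute boundaries passed. Total skipped labels = 18 × 2 + 2 × 5 = 46.
Non-drop label index = 46475 + 46 = 46521; at 30 labels/s that is 00:25:50:21, i.e. DF 00:25:50;21.

00:25:50;21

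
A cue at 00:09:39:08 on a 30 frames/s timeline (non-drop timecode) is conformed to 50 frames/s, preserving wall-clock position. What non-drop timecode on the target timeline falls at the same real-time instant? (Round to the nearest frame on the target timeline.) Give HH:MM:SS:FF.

00:09:39:13

Source frame index: (0×3600 + 9×60 + 39) × 30 + 8 = 17378.
Real time: 17378 / (30) = 8689/15 s.
Target frame: (8689/15) × (50) = 86890/3 ≈ 28963.333 → 28963.
At 50 labels/s: frame 28963 → 00:09:39:13.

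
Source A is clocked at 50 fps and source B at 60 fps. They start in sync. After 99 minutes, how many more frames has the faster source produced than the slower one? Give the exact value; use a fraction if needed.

99 min = 5940 s.
A emits 50 × 5940 = 297000 frames; B emits 60 × 5940 = 356400.
Difference = 59400 frames; B is ahead of A.

59400 frames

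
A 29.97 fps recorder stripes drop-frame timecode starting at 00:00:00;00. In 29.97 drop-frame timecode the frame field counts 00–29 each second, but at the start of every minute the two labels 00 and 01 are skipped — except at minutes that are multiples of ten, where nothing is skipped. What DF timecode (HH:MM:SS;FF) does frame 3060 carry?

00:01:42;02

Each 10-minute DF block holds 10 × 60 × 30 − 9 × 2 = 17982 frames. 3060 ÷ 17982 → 0 full blocks, remainder 3060.
Within the partial block the first minute is 1800 frames and each further minute 1798, so 1 further minute boundary passed. Total skipped labels = 18 × 0 + 2 × 1 = 2.
Non-drop label index = 3060 + 2 = 3062; at 30 labels/s that is 00:01:42:02, i.e. DF 00:01:42;02.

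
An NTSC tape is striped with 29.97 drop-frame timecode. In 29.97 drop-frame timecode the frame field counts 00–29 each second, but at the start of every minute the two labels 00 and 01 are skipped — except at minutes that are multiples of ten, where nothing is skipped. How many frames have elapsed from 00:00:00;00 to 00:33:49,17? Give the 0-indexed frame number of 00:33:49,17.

60827

Complete 10-minute blocks: 3, each 17982 frames → 53946.
Remaining 3 whole minutes in the current block: 1800 + 2 × 1798 = 5396 frames.
Within the current minute: 49 × 30 + 17 − 2 = 1485 (labels ;00/;01 skipped at this minute). Total = 53946 + 5396 + 1485 = 60827.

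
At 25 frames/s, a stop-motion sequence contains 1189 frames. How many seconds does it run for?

Running time = 1189 / (25) = 47.56 s.

47.56 seconds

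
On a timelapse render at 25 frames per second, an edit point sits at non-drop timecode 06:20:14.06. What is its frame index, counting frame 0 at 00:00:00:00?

frame 570356

Total seconds to the label: (6 × 3600 + 20 × 60 + 14) = 22814.
Frame index = 22814 × 25 + 6 = 570356.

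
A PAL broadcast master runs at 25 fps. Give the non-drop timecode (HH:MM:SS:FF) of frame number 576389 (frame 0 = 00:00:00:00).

576389 ÷ 25 = 23055 full seconds, remainder 14 frames.
23055 s = 6 h 24 min 15 s.
Timecode: 06:24:15:14.

06:24:15:14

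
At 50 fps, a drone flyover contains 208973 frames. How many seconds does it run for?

4179.46 seconds

Running time = 208973 / (50) = 4179.46 s.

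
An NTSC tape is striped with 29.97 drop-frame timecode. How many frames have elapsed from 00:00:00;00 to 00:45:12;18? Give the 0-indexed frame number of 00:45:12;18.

81296

Complete 10-minute blocks: 4, each 17982 frames → 71928.
Remaining 5 whole minutes in the current block: 1800 + 4 × 1798 = 8992 frames.
Within the current minute: 12 × 30 + 18 − 2 = 376 (labels ;00/;01 skipped at this minute). Total = 71928 + 8992 + 376 = 81296.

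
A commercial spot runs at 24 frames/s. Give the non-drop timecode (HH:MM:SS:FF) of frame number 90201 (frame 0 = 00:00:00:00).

90201 ÷ 24 = 3758 full seconds, remainder 9 frames.
3758 s = 1 h 2 min 38 s.
Timecode: 01:02:38:09.

01:02:38:09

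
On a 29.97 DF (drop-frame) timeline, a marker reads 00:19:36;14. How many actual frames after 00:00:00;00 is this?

35258

Complete 10-minute blocks: 1, each 17982 frames → 17982.
Remaining 9 whole minutes in the current block: 1800 + 8 × 1798 = 16184 frames.
Within the current minute: 36 × 30 + 14 − 2 = 1092 (labels ;00/;01 skipped at this minute). Total = 17982 + 16184 + 1092 = 35258.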